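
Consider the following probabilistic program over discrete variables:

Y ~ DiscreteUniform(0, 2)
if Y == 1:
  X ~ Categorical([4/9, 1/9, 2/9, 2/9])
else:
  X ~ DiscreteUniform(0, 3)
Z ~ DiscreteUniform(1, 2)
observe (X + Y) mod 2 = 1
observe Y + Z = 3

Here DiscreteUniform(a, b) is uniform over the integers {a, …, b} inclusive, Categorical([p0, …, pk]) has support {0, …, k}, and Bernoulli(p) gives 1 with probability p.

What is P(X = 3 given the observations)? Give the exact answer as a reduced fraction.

P(X = 3 | obs) = 3/14

Enumerate traces; 4 have nonzero weight after conditioning:
  (Y=1, X=0, Z=2) weight 2/27
  (Y=1, X=2, Z=2) weight 1/27
  (Y=2, X=1, Z=1) weight 1/24
  (Y=2, X=3, Z=1) weight 1/24
Group by X:
  weight(X=0) = 2/27
  weight(X=1) = 1/24
  weight(X=2) = 1/27
  weight(X=3) = 1/24
Total weight = 2/27 + 1/24 + 1/27 + 1/24 = 7/36
P(X=0 | obs) = 2/27 / 7/36 = 8/21
P(X=1 | obs) = 1/24 / 7/36 = 3/14
P(X=2 | obs) = 1/27 / 7/36 = 4/21
P(X=3 | obs) = 1/24 / 7/36 = 3/14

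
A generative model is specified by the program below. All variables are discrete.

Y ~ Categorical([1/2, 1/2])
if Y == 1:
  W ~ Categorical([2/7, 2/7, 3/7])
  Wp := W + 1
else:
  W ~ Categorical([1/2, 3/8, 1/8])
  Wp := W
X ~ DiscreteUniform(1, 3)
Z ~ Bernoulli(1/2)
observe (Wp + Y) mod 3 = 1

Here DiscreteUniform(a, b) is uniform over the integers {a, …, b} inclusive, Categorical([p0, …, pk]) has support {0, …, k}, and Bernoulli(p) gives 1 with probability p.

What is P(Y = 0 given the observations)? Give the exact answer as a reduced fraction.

P(Y = 0 | obs) = 7/15

Enumerate traces; 12 have nonzero weight after conditioning:
  (Y=0, W=1, X=1, Z=0) weight 1/32
  (Y=0, W=1, X=1, Z=1) weight 1/32
  (Y=0, W=1, X=2, Z=0) weight 1/32
  (Y=0, W=1, X=2, Z=1) weight 1/32
  (Y=0, W=1, X=3, Z=0) weight 1/32
  (Y=0, W=1, X=3, Z=1) weight 1/32
  (Y=1, W=2, X=1, Z=0) weight 1/28
  (Y=1, W=2, X=1, Z=1) weight 1/28
  … 4 more
Group by Y:
  weight(Y=0) = 3/16
  weight(Y=1) = 3/14
Total weight = 3/16 + 3/14 = 45/112
P(Y=0 | obs) = 3/16 / 45/112 = 7/15
P(Y=1 | obs) = 3/14 / 45/112 = 8/15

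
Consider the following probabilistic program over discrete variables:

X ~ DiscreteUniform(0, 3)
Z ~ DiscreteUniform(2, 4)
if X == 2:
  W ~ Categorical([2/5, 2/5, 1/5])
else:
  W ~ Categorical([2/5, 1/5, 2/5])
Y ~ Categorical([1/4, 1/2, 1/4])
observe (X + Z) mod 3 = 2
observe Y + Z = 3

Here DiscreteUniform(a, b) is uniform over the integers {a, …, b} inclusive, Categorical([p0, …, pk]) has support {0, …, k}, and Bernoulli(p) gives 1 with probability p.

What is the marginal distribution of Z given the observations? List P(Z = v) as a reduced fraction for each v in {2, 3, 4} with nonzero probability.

Enumerate traces; 9 have nonzero weight after conditioning:
  (X=0, Z=2, W=0, Y=1) weight 1/60
  (X=0, Z=2, W=1, Y=1) weight 1/120
  (X=0, Z=2, W=2, Y=1) weight 1/60
  (X=2, Z=3, W=0, Y=0) weight 1/120
  (X=2, Z=3, W=1, Y=0) weight 1/120
  (X=2, Z=3, W=2, Y=0) weight 1/240
  (X=3, Z=2, W=0, Y=1) weight 1/60
  (X=3, Z=2, W=1, Y=1) weight 1/120
  … 1 more
Group by Z:
  weight(Z=2) = 1/12
  weight(Z=3) = 1/48
Total weight = 1/12 + 1/48 = 5/48
P(Z=2 | obs) = 1/12 / 5/48 = 4/5
P(Z=3 | obs) = 1/48 / 5/48 = 1/5

P(Z=2) = 4/5, P(Z=3) = 1/5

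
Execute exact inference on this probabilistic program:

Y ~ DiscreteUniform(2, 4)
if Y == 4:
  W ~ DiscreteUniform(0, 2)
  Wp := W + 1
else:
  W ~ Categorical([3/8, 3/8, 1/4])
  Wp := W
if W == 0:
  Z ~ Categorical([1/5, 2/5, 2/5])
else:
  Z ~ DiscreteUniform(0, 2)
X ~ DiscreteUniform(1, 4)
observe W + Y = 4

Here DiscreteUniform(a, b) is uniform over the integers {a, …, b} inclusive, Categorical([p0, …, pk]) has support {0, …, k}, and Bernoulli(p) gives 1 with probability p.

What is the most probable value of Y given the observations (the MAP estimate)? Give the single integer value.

Enumerate traces; 36 have nonzero weight after conditioning:
  (Y=2, W=2, Z=0, X=1) weight 1/144
  (Y=2, W=2, Z=0, X=2) weight 1/144
  (Y=2, W=2, Z=0, X=3) weight 1/144
  (Y=2, W=2, Z=0, X=4) weight 1/144
  (Y=2, W=2, Z=1, X=1) weight 1/144
  (Y=2, W=2, Z=1, X=2) weight 1/144
  (Y=2, W=2, Z=1, X=3) weight 1/144
  (Y=2, W=2, Z=1, X=4) weight 1/144
  (Y=3, W=1, Z=0, X=1) weight 1/96
  (Y=4, W=0, Z=0, X=1) weight 1/180
  … 26 more
Group by Y:
  weight(Y=2) = 1/12
  weight(Y=3) = 1/8
  weight(Y=4) = 1/9
Total weight = 1/12 + 1/8 + 1/9 = 23/72
P(Y=2 | obs) = 1/12 / 23/72 = 6/23
P(Y=3 | obs) = 1/8 / 23/72 = 9/23
P(Y=4 | obs) = 1/9 / 23/72 = 8/23
argmax = 3

argmax_v P(Y = v | obs) = 3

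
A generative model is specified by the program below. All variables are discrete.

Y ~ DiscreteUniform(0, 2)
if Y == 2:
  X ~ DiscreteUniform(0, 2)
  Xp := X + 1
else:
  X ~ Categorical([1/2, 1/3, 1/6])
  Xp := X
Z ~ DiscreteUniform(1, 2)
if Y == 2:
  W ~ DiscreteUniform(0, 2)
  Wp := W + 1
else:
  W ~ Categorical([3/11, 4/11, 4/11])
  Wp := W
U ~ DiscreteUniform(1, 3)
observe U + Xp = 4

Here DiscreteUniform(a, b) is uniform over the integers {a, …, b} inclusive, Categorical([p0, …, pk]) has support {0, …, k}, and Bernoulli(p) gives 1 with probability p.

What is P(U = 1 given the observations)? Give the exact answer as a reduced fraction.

P(U = 1 | obs) = 1/6

Enumerate traces; 42 have nonzero weight after conditioning:
  (Y=0, X=1, Z=1, W=0, U=3) weight 1/198
  (Y=0, X=1, Z=1, W=1, U=3) weight 2/297
  (Y=0, X=1, Z=1, W=2, U=3) weight 2/297
  (Y=0, X=1, Z=2, W=0, U=3) weight 1/198
  (Y=0, X=1, Z=2, W=1, U=3) weight 2/297
  (Y=0, X=1, Z=2, W=2, U=3) weight 2/297
  (Y=0, X=2, Z=1, W=0, U=2) weight 1/396
  (Y=0, X=2, Z=1, W=1, U=2) weight 1/297
  (Y=2, X=2, Z=1, W=0, U=1) weight 1/162
  … 33 more
Group by U:
  weight(U=1) = 1/27
  weight(U=2) = 2/27
  weight(U=3) = 1/9
Total weight = 1/27 + 2/27 + 1/9 = 2/9
P(U=1 | obs) = 1/27 / 2/9 = 1/6
P(U=2 | obs) = 2/27 / 2/9 = 1/3
P(U=3 | obs) = 1/9 / 2/9 = 1/2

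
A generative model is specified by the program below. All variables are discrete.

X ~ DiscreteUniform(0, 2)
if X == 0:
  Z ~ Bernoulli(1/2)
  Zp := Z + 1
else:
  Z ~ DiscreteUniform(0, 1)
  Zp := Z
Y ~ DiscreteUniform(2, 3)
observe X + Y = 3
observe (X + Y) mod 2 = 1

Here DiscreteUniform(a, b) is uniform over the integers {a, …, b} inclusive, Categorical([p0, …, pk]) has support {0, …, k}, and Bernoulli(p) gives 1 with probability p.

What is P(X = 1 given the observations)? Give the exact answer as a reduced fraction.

Enumerate traces; 4 have nonzero weight after conditioning:
  (X=0, Z=0, Y=3) weight 1/12
  (X=0, Z=1, Y=3) weight 1/12
  (X=1, Z=0, Y=2) weight 1/12
  (X=1, Z=1, Y=2) weight 1/12
Group by X:
  weight(X=0) = 1/6
  weight(X=1) = 1/6
Total weight = 1/6 + 1/6 = 1/3
P(X=0 | obs) = 1/6 / 1/3 = 1/2
P(X=1 | obs) = 1/6 / 1/3 = 1/2

P(X = 1 | obs) = 1/2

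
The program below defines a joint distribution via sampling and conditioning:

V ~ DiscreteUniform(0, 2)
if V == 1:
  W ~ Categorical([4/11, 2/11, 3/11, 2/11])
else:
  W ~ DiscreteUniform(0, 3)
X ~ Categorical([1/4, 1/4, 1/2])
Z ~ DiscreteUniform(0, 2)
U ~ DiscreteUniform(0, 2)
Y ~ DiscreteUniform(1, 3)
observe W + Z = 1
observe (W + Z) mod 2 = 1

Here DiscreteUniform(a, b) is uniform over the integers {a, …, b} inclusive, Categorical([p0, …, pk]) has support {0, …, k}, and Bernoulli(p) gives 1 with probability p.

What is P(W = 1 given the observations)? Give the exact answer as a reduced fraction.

Enumerate traces; 162 have nonzero weight after conditioning:
  (V=0, W=0, X=0, Z=1, U=0, Y=1) weight 1/1296
  (V=0, W=0, X=0, Z=1, U=0, Y=2) weight 1/1296
  (V=0, W=0, X=0, Z=1, U=0, Y=3) weight 1/1296
  (V=0, W=0, X=0, Z=1, U=1, Y=1) weight 1/1296
  (V=0, W=0, X=0, Z=1, U=1, Y=2) weight 1/1296
  (V=0, W=0, X=0, Z=1, U=1, Y=3) weight 1/1296
  (V=0, W=0, X=0, Z=1, U=2, Y=1) weight 1/1296
  (V=0, W=0, X=0, Z=1, U=2, Y=2) weight 1/1296
  (V=0, W=1, X=0, Z=0, U=0, Y=1) weight 1/1296
  … 153 more
Group by W:
  weight(W=0) = 19/198
  weight(W=1) = 5/66
Total weight = 19/198 + 5/66 = 17/99
P(W=0 | obs) = 19/198 / 17/99 = 19/34
P(W=1 | obs) = 5/66 / 17/99 = 15/34

P(W = 1 | obs) = 15/34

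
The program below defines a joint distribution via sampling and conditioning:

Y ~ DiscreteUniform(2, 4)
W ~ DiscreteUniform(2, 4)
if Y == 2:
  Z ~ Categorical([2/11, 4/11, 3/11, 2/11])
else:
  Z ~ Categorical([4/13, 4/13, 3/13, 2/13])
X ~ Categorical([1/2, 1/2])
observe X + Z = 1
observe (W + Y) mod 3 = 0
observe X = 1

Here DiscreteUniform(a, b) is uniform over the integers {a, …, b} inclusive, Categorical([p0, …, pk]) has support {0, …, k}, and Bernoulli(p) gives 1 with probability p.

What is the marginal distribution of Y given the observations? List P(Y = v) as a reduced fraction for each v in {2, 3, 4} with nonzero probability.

P(Y=2) = 13/57, P(Y=3) = 22/57, P(Y=4) = 22/57

Enumerate traces; 3 have nonzero weight after conditioning:
  (Y=2, W=4, Z=0, X=1) weight 1/99
  (Y=3, W=3, Z=0, X=1) weight 2/117
  (Y=4, W=2, Z=0, X=1) weight 2/117
Group by Y:
  weight(Y=2) = 1/99
  weight(Y=3) = 2/117
  weight(Y=4) = 2/117
Total weight = 1/99 + 2/117 + 2/117 = 19/429
P(Y=2 | obs) = 1/99 / 19/429 = 13/57
P(Y=3 | obs) = 2/117 / 19/429 = 22/57
P(Y=4 | obs) = 2/117 / 19/429 = 22/57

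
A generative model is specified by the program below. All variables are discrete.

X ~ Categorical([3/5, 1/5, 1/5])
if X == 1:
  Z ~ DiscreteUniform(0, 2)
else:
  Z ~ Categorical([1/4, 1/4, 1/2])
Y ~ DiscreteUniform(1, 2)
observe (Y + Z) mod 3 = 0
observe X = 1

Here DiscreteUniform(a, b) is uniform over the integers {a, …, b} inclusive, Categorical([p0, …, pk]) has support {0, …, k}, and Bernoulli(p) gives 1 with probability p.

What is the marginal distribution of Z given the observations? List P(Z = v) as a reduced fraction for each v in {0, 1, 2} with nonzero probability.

Enumerate traces; 2 have nonzero weight after conditioning:
  (X=1, Z=1, Y=2) weight 1/30
  (X=1, Z=2, Y=1) weight 1/30
Group by Z:
  weight(Z=1) = 1/30
  weight(Z=2) = 1/30
Total weight = 1/30 + 1/30 = 1/15
P(Z=1 | obs) = 1/30 / 1/15 = 1/2
P(Z=2 | obs) = 1/30 / 1/15 = 1/2

P(Z=1) = 1/2, P(Z=2) = 1/2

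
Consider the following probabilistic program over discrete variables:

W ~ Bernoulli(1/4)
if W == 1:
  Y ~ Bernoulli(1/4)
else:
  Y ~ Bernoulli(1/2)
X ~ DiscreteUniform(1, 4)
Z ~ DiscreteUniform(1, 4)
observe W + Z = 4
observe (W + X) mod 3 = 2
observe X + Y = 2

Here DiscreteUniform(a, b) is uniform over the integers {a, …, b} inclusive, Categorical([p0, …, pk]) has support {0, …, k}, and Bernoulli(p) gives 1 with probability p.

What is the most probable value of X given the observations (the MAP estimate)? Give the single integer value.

argmax_v P(X = v | obs) = 2

Enumerate traces; 2 have nonzero weight after conditioning:
  (W=0, Y=0, X=2, Z=4) weight 3/128
  (W=1, Y=1, X=1, Z=3) weight 1/256
Group by X:
  weight(X=1) = 1/256
  weight(X=2) = 3/128
Total weight = 1/256 + 3/128 = 7/256
P(X=1 | obs) = 1/256 / 7/256 = 1/7
P(X=2 | obs) = 3/128 / 7/256 = 6/7
argmax = 2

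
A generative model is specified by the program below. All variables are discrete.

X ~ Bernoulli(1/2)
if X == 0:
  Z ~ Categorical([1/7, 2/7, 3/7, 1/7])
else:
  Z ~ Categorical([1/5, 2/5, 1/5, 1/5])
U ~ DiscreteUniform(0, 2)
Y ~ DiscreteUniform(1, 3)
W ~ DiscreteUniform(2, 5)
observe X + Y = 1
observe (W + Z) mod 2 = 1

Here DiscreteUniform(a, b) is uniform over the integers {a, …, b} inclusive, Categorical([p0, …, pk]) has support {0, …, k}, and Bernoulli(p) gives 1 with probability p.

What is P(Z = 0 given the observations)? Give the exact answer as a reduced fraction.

Enumerate traces; 24 have nonzero weight after conditioning:
  (X=0, Z=0, U=0, Y=1, W=3) weight 1/504
  (X=0, Z=0, U=0, Y=1, W=5) weight 1/504
  (X=0, Z=0, U=1, Y=1, W=3) weight 1/504
  (X=0, Z=0, U=1, Y=1, W=5) weight 1/504
  (X=0, Z=0, U=2, Y=1, W=3) weight 1/504
  (X=0, Z=0, U=2, Y=1, W=5) weight 1/504
  (X=0, Z=1, U=0, Y=1, W=2) weight 1/252
  (X=0, Z=1, U=0, Y=1, W=4) weight 1/252
  (X=0, Z=2, U=0, Y=1, W=3) weight 1/168
  (X=0, Z=3, U=0, Y=1, W=2) weight 1/504
  … 14 more
Group by Z:
  weight(Z=0) = 1/84
  weight(Z=1) = 1/42
  weight(Z=2) = 1/28
  weight(Z=3) = 1/84
Total weight = 1/84 + 1/42 + 1/28 + 1/84 = 1/12
P(Z=0 | obs) = 1/84 / 1/12 = 1/7
P(Z=1 | obs) = 1/42 / 1/12 = 2/7
P(Z=2 | obs) = 1/28 / 1/12 = 3/7
P(Z=3 | obs) = 1/84 / 1/12 = 1/7

P(Z = 0 | obs) = 1/7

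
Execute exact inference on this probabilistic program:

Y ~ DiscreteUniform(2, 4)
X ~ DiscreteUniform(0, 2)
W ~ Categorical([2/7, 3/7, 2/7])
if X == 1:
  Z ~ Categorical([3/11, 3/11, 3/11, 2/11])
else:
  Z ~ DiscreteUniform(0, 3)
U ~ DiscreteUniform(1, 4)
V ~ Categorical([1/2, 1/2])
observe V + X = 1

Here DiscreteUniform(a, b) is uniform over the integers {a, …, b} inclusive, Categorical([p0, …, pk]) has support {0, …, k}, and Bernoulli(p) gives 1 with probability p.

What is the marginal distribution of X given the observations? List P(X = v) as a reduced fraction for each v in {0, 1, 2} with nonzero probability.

P(X=0) = 1/2, P(X=1) = 1/2

Enumerate traces; 288 have nonzero weight after conditioning:
  (Y=2, X=0, W=0, Z=0, U=1, V=1) weight 1/1008
  (Y=2, X=0, W=0, Z=0, U=2, V=1) weight 1/1008
  (Y=2, X=0, W=0, Z=0, U=3, V=1) weight 1/1008
  (Y=2, X=0, W=0, Z=0, U=4, V=1) weight 1/1008
  (Y=2, X=0, W=0, Z=1, U=1, V=1) weight 1/1008
  (Y=2, X=0, W=0, Z=1, U=2, V=1) weight 1/1008
  (Y=2, X=0, W=0, Z=1, U=3, V=1) weight 1/1008
  (Y=2, X=0, W=0, Z=1, U=4, V=1) weight 1/1008
  (Y=2, X=1, W=0, Z=0, U=1, V=0) weight 1/924
  … 279 more
Group by X:
  weight(X=0) = 1/6
  weight(X=1) = 1/6
Total weight = 1/6 + 1/6 = 1/3
P(X=0 | obs) = 1/6 / 1/3 = 1/2
P(X=1 | obs) = 1/6 / 1/3 = 1/2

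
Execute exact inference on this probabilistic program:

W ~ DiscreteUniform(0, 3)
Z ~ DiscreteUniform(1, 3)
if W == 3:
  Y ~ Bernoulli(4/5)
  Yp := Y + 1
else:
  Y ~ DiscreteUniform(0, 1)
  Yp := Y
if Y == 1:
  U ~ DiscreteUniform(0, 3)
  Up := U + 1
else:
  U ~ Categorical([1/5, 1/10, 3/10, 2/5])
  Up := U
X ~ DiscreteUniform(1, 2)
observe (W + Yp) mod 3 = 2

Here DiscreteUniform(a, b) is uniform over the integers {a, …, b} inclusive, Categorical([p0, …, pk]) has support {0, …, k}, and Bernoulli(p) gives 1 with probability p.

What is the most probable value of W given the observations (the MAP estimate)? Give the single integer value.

argmax_v P(W = v | obs) = 3

Enumerate traces; 72 have nonzero weight after conditioning:
  (W=1, Z=1, Y=1, U=0, X=1) weight 1/192
  (W=1, Z=1, Y=1, U=0, X=2) weight 1/192
  (W=1, Z=1, Y=1, U=1, X=1) weight 1/192
  (W=1, Z=1, Y=1, U=1, X=2) weight 1/192
  (W=1, Z=1, Y=1, U=2, X=1) weight 1/192
  (W=1, Z=1, Y=1, U=2, X=2) weight 1/192
  (W=1, Z=1, Y=1, U=3, X=1) weight 1/192
  (W=1, Z=1, Y=1, U=3, X=2) weight 1/192
  (W=2, Z=1, Y=0, U=0, X=1) weight 1/240
  (W=3, Z=1, Y=1, U=0, X=1) weight 1/120
  … 62 more
Group by W:
  weight(W=1) = 1/8
  weight(W=2) = 1/8
  weight(W=3) = 1/5
Total weight = 1/8 + 1/8 + 1/5 = 9/20
P(W=1 | obs) = 1/8 / 9/20 = 5/18
P(W=2 | obs) = 1/8 / 9/20 = 5/18
P(W=3 | obs) = 1/5 / 9/20 = 4/9
argmax = 3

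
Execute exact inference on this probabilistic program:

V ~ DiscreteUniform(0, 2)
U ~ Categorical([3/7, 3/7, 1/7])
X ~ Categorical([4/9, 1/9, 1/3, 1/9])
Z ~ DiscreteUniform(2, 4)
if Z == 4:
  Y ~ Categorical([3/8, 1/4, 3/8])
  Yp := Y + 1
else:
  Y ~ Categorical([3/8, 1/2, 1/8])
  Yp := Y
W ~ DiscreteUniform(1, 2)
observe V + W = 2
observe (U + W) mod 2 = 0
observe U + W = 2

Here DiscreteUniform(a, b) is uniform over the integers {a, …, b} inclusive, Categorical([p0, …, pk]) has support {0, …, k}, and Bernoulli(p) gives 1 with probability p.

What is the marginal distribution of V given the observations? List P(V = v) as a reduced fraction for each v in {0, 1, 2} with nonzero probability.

Enumerate traces; 72 have nonzero weight after conditioning:
  (V=0, U=0, X=0, Z=2, Y=0, W=2) weight 1/252
  (V=0, U=0, X=0, Z=2, Y=1, W=2) weight 1/189
  (V=0, U=0, X=0, Z=2, Y=2, W=2) weight 1/756
  (V=0, U=0, X=0, Z=3, Y=0, W=2) weight 1/252
  (V=0, U=0, X=0, Z=3, Y=1, W=2) weight 1/189
  (V=0, U=0, X=0, Z=3, Y=2, W=2) weight 1/756
  (V=0, U=0, X=0, Z=4, Y=0, W=2) weight 1/252
  (V=0, U=0, X=0, Z=4, Y=1, W=2) weight 1/378
  (V=1, U=1, X=0, Z=2, Y=0, W=1) weight 1/252
  … 63 more
Group by V:
  weight(V=0) = 1/14
  weight(V=1) = 1/14
Total weight = 1/14 + 1/14 = 1/7
P(V=0 | obs) = 1/14 / 1/7 = 1/2
P(V=1 | obs) = 1/14 / 1/7 = 1/2

P(V=0) = 1/2, P(V=1) = 1/2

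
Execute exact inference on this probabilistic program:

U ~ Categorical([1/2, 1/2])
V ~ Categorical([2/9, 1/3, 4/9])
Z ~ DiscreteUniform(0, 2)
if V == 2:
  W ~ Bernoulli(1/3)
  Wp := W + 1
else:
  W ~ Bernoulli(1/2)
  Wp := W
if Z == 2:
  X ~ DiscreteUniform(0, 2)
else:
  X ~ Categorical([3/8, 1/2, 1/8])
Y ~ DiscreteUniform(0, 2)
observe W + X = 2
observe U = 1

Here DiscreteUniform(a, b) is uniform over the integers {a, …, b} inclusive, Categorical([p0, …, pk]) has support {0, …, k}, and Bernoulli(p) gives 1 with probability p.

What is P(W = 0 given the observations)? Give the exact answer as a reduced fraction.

Enumerate traces; 54 have nonzero weight after conditioning:
  (U=1, V=0, Z=0, W=0, X=2, Y=0) weight 1/1296
  (U=1, V=0, Z=0, W=0, X=2, Y=1) weight 1/1296
  (U=1, V=0, Z=0, W=0, X=2, Y=2) weight 1/1296
  (U=1, V=0, Z=0, W=1, X=1, Y=0) weight 1/324
  (U=1, V=0, Z=0, W=1, X=1, Y=1) weight 1/324
  (U=1, V=0, Z=0, W=1, X=1, Y=2) weight 1/324
  (U=1, V=0, Z=1, W=0, X=2, Y=0) weight 1/1296
  (U=1, V=0, Z=1, W=0, X=2, Y=1) weight 1/1296
  … 46 more
Group by W:
  weight(W=0) = 217/3888
  weight(W=1) = 23/243
Total weight = 217/3888 + 23/243 = 65/432
P(W=0 | obs) = 217/3888 / 65/432 = 217/585
P(W=1 | obs) = 23/243 / 65/432 = 368/585

P(W = 0 | obs) = 217/585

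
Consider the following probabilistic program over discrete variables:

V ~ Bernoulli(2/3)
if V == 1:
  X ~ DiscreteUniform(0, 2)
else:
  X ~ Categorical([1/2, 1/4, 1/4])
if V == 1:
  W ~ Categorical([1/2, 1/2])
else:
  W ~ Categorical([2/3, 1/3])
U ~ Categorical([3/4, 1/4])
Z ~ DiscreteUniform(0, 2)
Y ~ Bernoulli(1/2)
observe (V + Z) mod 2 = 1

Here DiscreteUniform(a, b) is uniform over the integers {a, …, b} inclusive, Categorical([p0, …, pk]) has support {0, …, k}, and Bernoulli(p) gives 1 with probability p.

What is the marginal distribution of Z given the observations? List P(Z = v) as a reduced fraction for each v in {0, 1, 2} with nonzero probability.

Enumerate traces; 72 have nonzero weight after conditioning:
  (V=0, X=0, W=0, U=0, Z=1, Y=0) weight 1/72
  (V=0, X=0, W=0, U=0, Z=1, Y=1) weight 1/72
  (V=0, X=0, W=0, U=1, Z=1, Y=0) weight 1/216
  (V=0, X=0, W=0, U=1, Z=1, Y=1) weight 1/216
  (V=0, X=0, W=1, U=0, Z=1, Y=0) weight 1/144
  (V=0, X=0, W=1, U=0, Z=1, Y=1) weight 1/144
  (V=0, X=0, W=1, U=1, Z=1, Y=0) weight 1/432
  (V=0, X=0, W=1, U=1, Z=1, Y=1) weight 1/432
  (V=1, X=0, W=0, U=0, Z=0, Y=0) weight 1/72
  (V=1, X=0, W=0, U=0, Z=2, Y=0) weight 1/72
  … 62 more
Group by Z:
  weight(Z=0) = 2/9
  weight(Z=1) = 1/9
  weight(Z=2) = 2/9
Total weight = 2/9 + 1/9 + 2/9 = 5/9
P(Z=0 | obs) = 2/9 / 5/9 = 2/5
P(Z=1 | obs) = 1/9 / 5/9 = 1/5
P(Z=2 | obs) = 2/9 / 5/9 = 2/5

P(Z=0) = 2/5, P(Z=1) = 1/5, P(Z=2) = 2/5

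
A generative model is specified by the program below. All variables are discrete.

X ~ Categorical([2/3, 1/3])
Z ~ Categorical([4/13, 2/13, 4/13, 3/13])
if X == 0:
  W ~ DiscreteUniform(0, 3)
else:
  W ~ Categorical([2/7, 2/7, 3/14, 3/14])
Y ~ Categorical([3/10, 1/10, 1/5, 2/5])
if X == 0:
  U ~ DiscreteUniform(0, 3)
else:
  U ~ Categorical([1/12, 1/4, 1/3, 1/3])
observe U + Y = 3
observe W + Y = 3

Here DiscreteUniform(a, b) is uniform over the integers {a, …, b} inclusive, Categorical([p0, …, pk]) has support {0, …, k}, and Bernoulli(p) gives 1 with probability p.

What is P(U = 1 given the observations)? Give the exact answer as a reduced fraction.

Enumerate traces; 32 have nonzero weight after conditioning:
  (X=0, Z=0, W=0, Y=3, U=0) weight 1/195
  (X=0, Z=0, W=1, Y=2, U=1) weight 1/390
  (X=0, Z=0, W=2, Y=1, U=2) weight 1/780
  (X=0, Z=0, W=3, Y=0, U=3) weight 1/260
  (X=0, Z=1, W=0, Y=3, U=0) weight 1/390
  (X=0, Z=1, W=1, Y=2, U=1) weight 1/780
  (X=0, Z=1, W=2, Y=1, U=2) weight 1/1560
  (X=0, Z=1, W=3, Y=0, U=3) weight 1/520
  … 24 more
Group by U:
  weight(U=0) = 5/252
  weight(U=1) = 11/840
  weight(U=2) = 11/1680
  weight(U=3) = 11/560
Total weight = 5/252 + 11/840 + 11/1680 + 11/560 = 149/2520
P(U=0 | obs) = 5/252 / 149/2520 = 50/149
P(U=1 | obs) = 11/840 / 149/2520 = 33/149
P(U=2 | obs) = 11/1680 / 149/2520 = 33/298
P(U=3 | obs) = 11/560 / 149/2520 = 99/298

P(U = 1 | obs) = 33/149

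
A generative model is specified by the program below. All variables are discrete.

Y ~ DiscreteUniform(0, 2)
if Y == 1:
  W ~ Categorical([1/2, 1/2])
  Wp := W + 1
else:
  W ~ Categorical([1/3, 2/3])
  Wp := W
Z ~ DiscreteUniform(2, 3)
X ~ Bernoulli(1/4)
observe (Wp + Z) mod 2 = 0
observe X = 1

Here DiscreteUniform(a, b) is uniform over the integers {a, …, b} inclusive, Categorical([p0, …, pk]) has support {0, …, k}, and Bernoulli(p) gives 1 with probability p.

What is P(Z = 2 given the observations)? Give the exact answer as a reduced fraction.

Enumerate traces; 6 have nonzero weight after conditioning:
  (Y=0, W=0, Z=2, X=1) weight 1/72
  (Y=0, W=1, Z=3, X=1) weight 1/36
  (Y=1, W=0, Z=3, X=1) weight 1/48
  (Y=1, W=1, Z=2, X=1) weight 1/48
  (Y=2, W=0, Z=2, X=1) weight 1/72
  (Y=2, W=1, Z=3, X=1) weight 1/36
Group by Z:
  weight(Z=2) = 7/144
  weight(Z=3) = 11/144
Total weight = 7/144 + 11/144 = 1/8
P(Z=2 | obs) = 7/144 / 1/8 = 7/18
P(Z=3 | obs) = 11/144 / 1/8 = 11/18

P(Z = 2 | obs) = 7/18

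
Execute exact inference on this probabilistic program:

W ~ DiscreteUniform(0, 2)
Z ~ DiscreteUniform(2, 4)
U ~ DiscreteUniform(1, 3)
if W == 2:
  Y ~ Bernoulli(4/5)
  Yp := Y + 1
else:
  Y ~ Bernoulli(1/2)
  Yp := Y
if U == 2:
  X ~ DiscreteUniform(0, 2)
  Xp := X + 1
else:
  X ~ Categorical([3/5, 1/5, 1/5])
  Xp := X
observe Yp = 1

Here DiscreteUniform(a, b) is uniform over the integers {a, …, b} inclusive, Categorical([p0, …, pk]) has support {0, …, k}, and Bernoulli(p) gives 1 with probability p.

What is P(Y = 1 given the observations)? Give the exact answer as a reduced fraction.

Enumerate traces; 81 have nonzero weight after conditioning:
  (W=0, Z=2, U=1, Y=1, X=0) weight 1/90
  (W=0, Z=2, U=1, Y=1, X=1) weight 1/270
  (W=0, Z=2, U=1, Y=1, X=2) weight 1/270
  (W=0, Z=2, U=2, Y=1, X=0) weight 1/162
  (W=0, Z=2, U=2, Y=1, X=1) weight 1/162
  (W=0, Z=2, U=2, Y=1, X=2) weight 1/162
  (W=0, Z=2, U=3, Y=1, X=0) weight 1/90
  (W=0, Z=2, U=3, Y=1, X=1) weight 1/270
  (W=2, Z=2, U=1, Y=0, X=0) weight 1/225
  … 72 more
Group by Y:
  weight(Y=0) = 1/15
  weight(Y=1) = 1/3
Total weight = 1/15 + 1/3 = 2/5
P(Y=0 | obs) = 1/15 / 2/5 = 1/6
P(Y=1 | obs) = 1/3 / 2/5 = 5/6

P(Y = 1 | obs) = 5/6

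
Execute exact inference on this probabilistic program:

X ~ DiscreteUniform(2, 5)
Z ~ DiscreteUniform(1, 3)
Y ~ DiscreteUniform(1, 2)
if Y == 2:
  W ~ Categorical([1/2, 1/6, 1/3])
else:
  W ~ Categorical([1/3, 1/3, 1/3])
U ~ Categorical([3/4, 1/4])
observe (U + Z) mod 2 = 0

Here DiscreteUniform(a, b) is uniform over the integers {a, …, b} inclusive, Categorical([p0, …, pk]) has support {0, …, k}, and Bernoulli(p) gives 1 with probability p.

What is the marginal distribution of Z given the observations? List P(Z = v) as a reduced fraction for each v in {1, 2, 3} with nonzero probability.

P(Z=1) = 1/5, P(Z=2) = 3/5, P(Z=3) = 1/5

Enumerate traces; 72 have nonzero weight after conditioning:
  (X=2, Z=1, Y=1, W=0, U=1) weight 1/288
  (X=2, Z=1, Y=1, W=1, U=1) weight 1/288
  (X=2, Z=1, Y=1, W=2, U=1) weight 1/288
  (X=2, Z=1, Y=2, W=0, U=1) weight 1/192
  (X=2, Z=1, Y=2, W=1, U=1) weight 1/576
  (X=2, Z=1, Y=2, W=2, U=1) weight 1/288
  (X=2, Z=2, Y=1, W=0, U=0) weight 1/96
  (X=2, Z=2, Y=1, W=1, U=0) weight 1/96
  (X=2, Z=3, Y=1, W=0, U=1) weight 1/288
  … 63 more
Group by Z:
  weight(Z=1) = 1/12
  weight(Z=2) = 1/4
  weight(Z=3) = 1/12
Total weight = 1/12 + 1/4 + 1/12 = 5/12
P(Z=1 | obs) = 1/12 / 5/12 = 1/5
P(Z=2 | obs) = 1/4 / 5/12 = 3/5
P(Z=3 | obs) = 1/12 / 5/12 = 1/5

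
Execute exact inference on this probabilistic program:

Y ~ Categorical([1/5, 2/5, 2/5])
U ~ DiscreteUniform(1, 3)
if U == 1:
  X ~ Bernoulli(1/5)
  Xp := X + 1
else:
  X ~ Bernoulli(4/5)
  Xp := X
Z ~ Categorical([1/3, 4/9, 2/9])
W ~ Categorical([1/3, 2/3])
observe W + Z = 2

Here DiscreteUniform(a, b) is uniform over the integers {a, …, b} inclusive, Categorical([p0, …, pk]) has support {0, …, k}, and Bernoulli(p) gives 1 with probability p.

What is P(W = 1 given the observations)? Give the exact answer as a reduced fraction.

P(W = 1 | obs) = 4/5

Enumerate traces; 36 have nonzero weight after conditioning:
  (Y=0, U=1, X=0, Z=1, W=1) weight 32/2025
  (Y=0, U=1, X=0, Z=2, W=0) weight 8/2025
  (Y=0, U=1, X=1, Z=1, W=1) weight 8/2025
  (Y=0, U=1, X=1, Z=2, W=0) weight 2/2025
  (Y=0, U=2, X=0, Z=1, W=1) weight 8/2025
  (Y=0, U=2, X=0, Z=2, W=0) weight 2/2025
  (Y=0, U=2, X=1, Z=1, W=1) weight 32/2025
  (Y=0, U=2, X=1, Z=2, W=0) weight 8/2025
  … 28 more
Group by W:
  weight(W=0) = 2/27
  weight(W=1) = 8/27
Total weight = 2/27 + 8/27 = 10/27
P(W=0 | obs) = 2/27 / 10/27 = 1/5
P(W=1 | obs) = 8/27 / 10/27 = 4/5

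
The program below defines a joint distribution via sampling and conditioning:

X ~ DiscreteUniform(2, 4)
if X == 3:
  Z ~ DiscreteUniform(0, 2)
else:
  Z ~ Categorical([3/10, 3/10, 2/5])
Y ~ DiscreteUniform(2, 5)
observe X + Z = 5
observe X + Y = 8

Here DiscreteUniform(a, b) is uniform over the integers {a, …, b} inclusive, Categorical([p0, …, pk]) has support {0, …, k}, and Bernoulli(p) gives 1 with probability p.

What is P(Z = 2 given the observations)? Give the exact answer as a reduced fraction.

P(Z = 2 | obs) = 10/19

Enumerate traces; 2 have nonzero weight after conditioning:
  (X=3, Z=2, Y=5) weight 1/36
  (X=4, Z=1, Y=4) weight 1/40
Group by Z:
  weight(Z=1) = 1/40
  weight(Z=2) = 1/36
Total weight = 1/40 + 1/36 = 19/360
P(Z=1 | obs) = 1/40 / 19/360 = 9/19
P(Z=2 | obs) = 1/36 / 19/360 = 10/19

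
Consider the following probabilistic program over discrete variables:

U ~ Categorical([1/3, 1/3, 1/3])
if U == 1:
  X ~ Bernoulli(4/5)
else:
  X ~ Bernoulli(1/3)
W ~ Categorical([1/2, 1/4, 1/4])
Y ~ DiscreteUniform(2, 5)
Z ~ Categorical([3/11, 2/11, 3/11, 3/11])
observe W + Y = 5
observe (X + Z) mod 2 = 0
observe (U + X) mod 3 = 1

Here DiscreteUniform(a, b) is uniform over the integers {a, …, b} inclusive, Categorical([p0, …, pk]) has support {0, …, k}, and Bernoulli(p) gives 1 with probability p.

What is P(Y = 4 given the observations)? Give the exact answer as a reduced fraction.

P(Y = 4 | obs) = 1/4

Enumerate traces; 12 have nonzero weight after conditioning:
  (U=0, X=1, W=0, Y=5, Z=1) weight 1/396
  (U=0, X=1, W=0, Y=5, Z=3) weight 1/264
  (U=0, X=1, W=1, Y=4, Z=1) weight 1/792
  (U=0, X=1, W=1, Y=4, Z=3) weight 1/528
  (U=0, X=1, W=2, Y=3, Z=1) weight 1/792
  (U=0, X=1, W=2, Y=3, Z=3) weight 1/528
  (U=1, X=0, W=0, Y=5, Z=0) weight 1/440
  (U=1, X=0, W=0, Y=5, Z=2) weight 1/440
  … 4 more
Group by Y:
  weight(Y=3) = 43/7920
  weight(Y=4) = 43/7920
  weight(Y=5) = 43/3960
Total weight = 43/7920 + 43/7920 + 43/3960 = 43/1980
P(Y=3 | obs) = 43/7920 / 43/1980 = 1/4
P(Y=4 | obs) = 43/7920 / 43/1980 = 1/4
P(Y=5 | obs) = 43/3960 / 43/1980 = 1/2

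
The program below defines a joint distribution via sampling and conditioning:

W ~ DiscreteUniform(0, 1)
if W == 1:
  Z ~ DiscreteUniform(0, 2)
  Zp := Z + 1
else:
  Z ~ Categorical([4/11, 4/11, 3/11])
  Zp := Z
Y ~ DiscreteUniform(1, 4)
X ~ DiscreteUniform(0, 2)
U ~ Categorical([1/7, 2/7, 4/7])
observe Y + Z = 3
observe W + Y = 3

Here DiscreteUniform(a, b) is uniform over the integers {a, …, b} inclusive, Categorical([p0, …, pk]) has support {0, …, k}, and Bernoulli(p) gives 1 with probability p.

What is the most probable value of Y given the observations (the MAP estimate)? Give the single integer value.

Enumerate traces; 18 have nonzero weight after conditioning:
  (W=0, Z=0, Y=3, X=0, U=0) weight 1/462
  (W=0, Z=0, Y=3, X=0, U=1) weight 1/231
  (W=0, Z=0, Y=3, X=0, U=2) weight 2/231
  (W=0, Z=0, Y=3, X=1, U=0) weight 1/462
  (W=0, Z=0, Y=3, X=1, U=1) weight 1/231
  (W=0, Z=0, Y=3, X=1, U=2) weight 2/231
  (W=0, Z=0, Y=3, X=2, U=0) weight 1/462
  (W=0, Z=0, Y=3, X=2, U=1) weight 1/231
  (W=1, Z=1, Y=2, X=0, U=0) weight 1/504
  … 9 more
Group by Y:
  weight(Y=2) = 1/24
  weight(Y=3) = 1/22
Total weight = 1/24 + 1/22 = 23/264
P(Y=2 | obs) = 1/24 / 23/264 = 11/23
P(Y=3 | obs) = 1/22 / 23/264 = 12/23
argmax = 3

argmax_v P(Y = v | obs) = 3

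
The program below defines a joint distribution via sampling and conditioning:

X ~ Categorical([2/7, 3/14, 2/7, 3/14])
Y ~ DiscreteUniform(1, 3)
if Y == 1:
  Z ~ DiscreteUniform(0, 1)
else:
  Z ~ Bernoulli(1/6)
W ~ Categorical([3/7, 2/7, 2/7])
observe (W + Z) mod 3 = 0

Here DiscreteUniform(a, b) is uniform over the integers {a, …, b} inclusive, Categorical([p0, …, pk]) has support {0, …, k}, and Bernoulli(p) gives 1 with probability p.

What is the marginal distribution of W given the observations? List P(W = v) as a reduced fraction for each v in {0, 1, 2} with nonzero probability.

Enumerate traces; 24 have nonzero weight after conditioning:
  (X=0, Y=1, Z=0, W=0) weight 1/49
  (X=0, Y=1, Z=1, W=2) weight 2/147
  (X=0, Y=2, Z=0, W=0) weight 5/147
  (X=0, Y=2, Z=1, W=2) weight 2/441
  (X=0, Y=3, Z=0, W=0) weight 5/147
  (X=0, Y=3, Z=1, W=2) weight 2/441
  (X=1, Y=1, Z=0, W=0) weight 3/196
  (X=1, Y=1, Z=1, W=2) weight 1/98
  … 16 more
Group by W:
  weight(W=0) = 13/42
  weight(W=2) = 5/63
Total weight = 13/42 + 5/63 = 7/18
P(W=0 | obs) = 13/42 / 7/18 = 39/49
P(W=2 | obs) = 5/63 / 7/18 = 10/49

P(W=0) = 39/49, P(W=2) = 10/49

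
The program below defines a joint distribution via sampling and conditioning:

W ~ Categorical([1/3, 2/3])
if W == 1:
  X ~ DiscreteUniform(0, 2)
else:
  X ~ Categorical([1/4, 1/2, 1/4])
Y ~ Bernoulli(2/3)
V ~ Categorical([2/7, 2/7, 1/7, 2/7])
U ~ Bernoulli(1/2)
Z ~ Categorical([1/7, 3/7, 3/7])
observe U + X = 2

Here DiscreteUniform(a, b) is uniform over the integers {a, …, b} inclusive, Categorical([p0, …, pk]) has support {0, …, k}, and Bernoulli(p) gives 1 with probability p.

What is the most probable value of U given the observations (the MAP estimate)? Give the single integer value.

argmax_v P(U = v | obs) = 1

Enumerate traces; 96 have nonzero weight after conditioning:
  (W=0, X=1, Y=0, V=0, U=1, Z=0) weight 1/882
  (W=0, X=1, Y=0, V=0, U=1, Z=1) weight 1/294
  (W=0, X=1, Y=0, V=0, U=1, Z=2) weight 1/294
  (W=0, X=1, Y=0, V=1, U=1, Z=0) weight 1/882
  (W=0, X=1, Y=0, V=1, U=1, Z=1) weight 1/294
  (W=0, X=1, Y=0, V=1, U=1, Z=2) weight 1/294
  (W=0, X=1, Y=0, V=2, U=1, Z=0) weight 1/1764
  (W=0, X=1, Y=0, V=2, U=1, Z=1) weight 1/588
  (W=0, X=2, Y=0, V=0, U=0, Z=0) weight 1/1764
  … 87 more
Group by U:
  weight(U=0) = 11/72
  weight(U=1) = 7/36
Total weight = 11/72 + 7/36 = 25/72
P(U=0 | obs) = 11/72 / 25/72 = 11/25
P(U=1 | obs) = 7/36 / 25/72 = 14/25
argmax = 1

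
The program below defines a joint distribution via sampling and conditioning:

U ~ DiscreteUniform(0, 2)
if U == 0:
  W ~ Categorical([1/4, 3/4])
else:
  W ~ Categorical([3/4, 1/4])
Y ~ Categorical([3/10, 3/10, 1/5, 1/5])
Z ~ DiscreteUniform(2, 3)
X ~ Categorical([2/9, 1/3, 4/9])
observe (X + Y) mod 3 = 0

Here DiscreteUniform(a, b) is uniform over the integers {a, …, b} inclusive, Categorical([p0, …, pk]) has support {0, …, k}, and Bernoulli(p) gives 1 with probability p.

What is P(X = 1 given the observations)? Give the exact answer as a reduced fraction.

P(X = 1 | obs) = 3/14

Enumerate traces; 48 have nonzero weight after conditioning:
  (U=0, W=0, Y=0, Z=2, X=0) weight 1/360
  (U=0, W=0, Y=0, Z=3, X=0) weight 1/360
  (U=0, W=0, Y=1, Z=2, X=2) weight 1/180
  (U=0, W=0, Y=1, Z=3, X=2) weight 1/180
  (U=0, W=0, Y=2, Z=2, X=1) weight 1/360
  (U=0, W=0, Y=2, Z=3, X=1) weight 1/360
  (U=0, W=0, Y=3, Z=2, X=0) weight 1/540
  (U=0, W=0, Y=3, Z=3, X=0) weight 1/540
  … 40 more
Group by X:
  weight(X=0) = 1/9
  weight(X=1) = 1/15
  weight(X=2) = 2/15
Total weight = 1/9 + 1/15 + 2/15 = 14/45
P(X=0 | obs) = 1/9 / 14/45 = 5/14
P(X=1 | obs) = 1/15 / 14/45 = 3/14
P(X=2 | obs) = 2/15 / 14/45 = 3/7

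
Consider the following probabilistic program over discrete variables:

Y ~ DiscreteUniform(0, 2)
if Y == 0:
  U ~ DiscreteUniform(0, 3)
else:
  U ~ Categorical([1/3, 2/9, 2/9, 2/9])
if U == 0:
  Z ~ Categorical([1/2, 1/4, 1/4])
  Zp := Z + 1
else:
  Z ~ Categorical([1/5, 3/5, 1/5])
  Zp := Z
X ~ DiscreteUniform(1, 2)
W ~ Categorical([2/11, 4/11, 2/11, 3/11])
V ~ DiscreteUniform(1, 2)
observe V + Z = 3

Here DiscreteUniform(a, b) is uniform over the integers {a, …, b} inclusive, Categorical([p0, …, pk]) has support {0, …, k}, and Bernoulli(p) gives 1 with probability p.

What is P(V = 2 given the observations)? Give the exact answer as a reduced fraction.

Enumerate traces; 192 have nonzero weight after conditioning:
  (Y=0, U=0, Z=1, X=1, W=0, V=2) weight 1/1056
  (Y=0, U=0, Z=1, X=1, W=1, V=2) weight 1/528
  (Y=0, U=0, Z=1, X=1, W=2, V=2) weight 1/1056
  (Y=0, U=0, Z=1, X=1, W=3, V=2) weight 1/704
  (Y=0, U=0, Z=1, X=2, W=0, V=2) weight 1/1056
  (Y=0, U=0, Z=1, X=2, W=1, V=2) weight 1/528
  (Y=0, U=0, Z=1, X=2, W=2, V=2) weight 1/1056
  (Y=0, U=0, Z=1, X=2, W=3, V=2) weight 1/704
  (Y=0, U=0, Z=2, X=1, W=0, V=1) weight 1/1056
  … 183 more
Group by V:
  weight(V=1) = 31/288
  weight(V=2) = 71/288
Total weight = 31/288 + 71/288 = 17/48
P(V=1 | obs) = 31/288 / 17/48 = 31/102
P(V=2 | obs) = 71/288 / 17/48 = 71/102

P(V = 2 | obs) = 71/102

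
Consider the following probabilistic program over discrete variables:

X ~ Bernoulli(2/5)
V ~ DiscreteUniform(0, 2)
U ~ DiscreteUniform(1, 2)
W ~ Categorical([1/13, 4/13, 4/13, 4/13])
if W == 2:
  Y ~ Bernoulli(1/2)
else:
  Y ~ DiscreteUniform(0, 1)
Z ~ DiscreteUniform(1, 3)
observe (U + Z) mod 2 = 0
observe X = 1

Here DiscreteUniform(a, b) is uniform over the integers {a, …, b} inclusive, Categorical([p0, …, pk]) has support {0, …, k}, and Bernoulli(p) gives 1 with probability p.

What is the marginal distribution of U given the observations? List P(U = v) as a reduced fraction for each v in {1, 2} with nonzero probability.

P(U=1) = 2/3, P(U=2) = 1/3

Enumerate traces; 72 have nonzero weight after conditioning:
  (X=1, V=0, U=1, W=0, Y=0, Z=1) weight 1/1170
  (X=1, V=0, U=1, W=0, Y=0, Z=3) weight 1/1170
  (X=1, V=0, U=1, W=0, Y=1, Z=1) weight 1/1170
  (X=1, V=0, U=1, W=0, Y=1, Z=3) weight 1/1170
  (X=1, V=0, U=1, W=1, Y=0, Z=1) weight 2/585
  (X=1, V=0, U=1, W=1, Y=0, Z=3) weight 2/585
  (X=1, V=0, U=1, W=1, Y=1, Z=1) weight 2/585
  (X=1, V=0, U=1, W=1, Y=1, Z=3) weight 2/585
  (X=1, V=0, U=2, W=0, Y=0, Z=2) weight 1/1170
  … 63 more
Group by U:
  weight(U=1) = 2/15
  weight(U=2) = 1/15
Total weight = 2/15 + 1/15 = 1/5
P(U=1 | obs) = 2/15 / 1/5 = 2/3
P(U=2 | obs) = 1/15 / 1/5 = 1/3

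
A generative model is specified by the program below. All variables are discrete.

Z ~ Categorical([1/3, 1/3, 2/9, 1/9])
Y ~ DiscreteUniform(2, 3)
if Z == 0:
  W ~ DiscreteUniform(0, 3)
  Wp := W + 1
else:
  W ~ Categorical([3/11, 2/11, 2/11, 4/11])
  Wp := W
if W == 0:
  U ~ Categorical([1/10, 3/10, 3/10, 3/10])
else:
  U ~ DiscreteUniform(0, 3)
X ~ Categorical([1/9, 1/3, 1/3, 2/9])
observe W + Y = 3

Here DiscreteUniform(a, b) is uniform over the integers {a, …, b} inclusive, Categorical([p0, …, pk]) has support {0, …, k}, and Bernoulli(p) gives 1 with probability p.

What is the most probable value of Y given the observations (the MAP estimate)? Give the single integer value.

Enumerate traces; 128 have nonzero weight after conditioning:
  (Z=0, Y=2, W=1, U=0, X=0) weight 1/864
  (Z=0, Y=2, W=1, U=0, X=1) weight 1/288
  (Z=0, Y=2, W=1, U=0, X=2) weight 1/288
  (Z=0, Y=2, W=1, U=0, X=3) weight 1/432
  (Z=0, Y=2, W=1, U=1, X=0) weight 1/864
  (Z=0, Y=2, W=1, U=1, X=1) weight 1/288
  (Z=0, Y=2, W=1, U=1, X=2) weight 1/288
  (Z=0, Y=2, W=1, U=1, X=3) weight 1/432
  (Z=0, Y=3, W=0, U=0, X=0) weight 1/2160
  … 119 more
Group by Y:
  weight(Y=2) = 9/88
  weight(Y=3) = 35/264
Total weight = 9/88 + 35/264 = 31/132
P(Y=2 | obs) = 9/88 / 31/132 = 27/62
P(Y=3 | obs) = 35/264 / 31/132 = 35/62
argmax = 3

argmax_v P(Y = v | obs) = 3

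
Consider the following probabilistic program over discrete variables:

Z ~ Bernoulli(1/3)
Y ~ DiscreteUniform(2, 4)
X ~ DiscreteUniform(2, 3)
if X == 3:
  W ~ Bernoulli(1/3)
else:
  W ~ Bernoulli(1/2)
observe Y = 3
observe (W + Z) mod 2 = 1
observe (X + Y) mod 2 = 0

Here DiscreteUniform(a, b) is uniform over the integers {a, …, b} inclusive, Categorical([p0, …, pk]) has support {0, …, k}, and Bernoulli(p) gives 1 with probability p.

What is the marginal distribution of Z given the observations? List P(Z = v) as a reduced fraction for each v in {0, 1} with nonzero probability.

Enumerate traces; 2 have nonzero weight after conditioning:
  (Z=0, Y=3, X=3, W=1) weight 1/27
  (Z=1, Y=3, X=3, W=0) weight 1/27
Group by Z:
  weight(Z=0) = 1/27
  weight(Z=1) = 1/27
Total weight = 1/27 + 1/27 = 2/27
P(Z=0 | obs) = 1/27 / 2/27 = 1/2
P(Z=1 | obs) = 1/27 / 2/27 = 1/2

P(Z=0) = 1/2, P(Z=1) = 1/2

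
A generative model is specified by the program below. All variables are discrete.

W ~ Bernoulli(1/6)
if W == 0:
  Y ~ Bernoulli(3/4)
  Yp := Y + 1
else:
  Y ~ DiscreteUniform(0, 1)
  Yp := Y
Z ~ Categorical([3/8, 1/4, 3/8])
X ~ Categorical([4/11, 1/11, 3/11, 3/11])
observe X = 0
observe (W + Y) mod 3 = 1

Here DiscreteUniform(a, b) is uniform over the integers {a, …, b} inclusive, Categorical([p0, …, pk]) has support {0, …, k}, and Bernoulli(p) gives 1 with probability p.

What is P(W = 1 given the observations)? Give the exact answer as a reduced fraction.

P(W = 1 | obs) = 2/17

Enumerate traces; 6 have nonzero weight after conditioning:
  (W=0, Y=1, Z=0, X=0) weight 15/176
  (W=0, Y=1, Z=1, X=0) weight 5/88
  (W=0, Y=1, Z=2, X=0) weight 15/176
  (W=1, Y=0, Z=0, X=0) weight 1/88
  (W=1, Y=0, Z=1, X=0) weight 1/132
  (W=1, Y=0, Z=2, X=0) weight 1/88
Group by W:
  weight(W=0) = 5/22
  weight(W=1) = 1/33
Total weight = 5/22 + 1/33 = 17/66
P(W=0 | obs) = 5/22 / 17/66 = 15/17
P(W=1 | obs) = 1/33 / 17/66 = 2/17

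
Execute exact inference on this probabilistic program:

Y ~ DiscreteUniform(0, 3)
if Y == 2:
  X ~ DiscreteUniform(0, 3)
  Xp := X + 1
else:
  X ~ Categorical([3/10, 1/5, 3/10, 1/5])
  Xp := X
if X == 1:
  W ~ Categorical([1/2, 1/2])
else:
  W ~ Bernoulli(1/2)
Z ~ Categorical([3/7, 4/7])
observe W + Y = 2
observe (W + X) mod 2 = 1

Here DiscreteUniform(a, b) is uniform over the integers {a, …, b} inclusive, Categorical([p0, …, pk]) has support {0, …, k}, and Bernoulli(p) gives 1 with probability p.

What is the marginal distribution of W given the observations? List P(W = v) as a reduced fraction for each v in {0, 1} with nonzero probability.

Enumerate traces; 8 have nonzero weight after conditioning:
  (Y=1, X=0, W=1, Z=0) weight 9/560
  (Y=1, X=0, W=1, Z=1) weight 3/140
  (Y=1, X=2, W=1, Z=0) weight 9/560
  (Y=1, X=2, W=1, Z=1) weight 3/140
  (Y=2, X=1, W=0, Z=0) weight 3/224
  (Y=2, X=1, W=0, Z=1) weight 1/56
  (Y=2, X=3, W=0, Z=0) weight 3/224
  (Y=2, X=3, W=0, Z=1) weight 1/56
Group by W:
  weight(W=0) = 1/16
  weight(W=1) = 3/40
Total weight = 1/16 + 3/40 = 11/80
P(W=0 | obs) = 1/16 / 11/80 = 5/11
P(W=1 | obs) = 3/40 / 11/80 = 6/11

P(W=0) = 5/11, P(W=1) = 6/11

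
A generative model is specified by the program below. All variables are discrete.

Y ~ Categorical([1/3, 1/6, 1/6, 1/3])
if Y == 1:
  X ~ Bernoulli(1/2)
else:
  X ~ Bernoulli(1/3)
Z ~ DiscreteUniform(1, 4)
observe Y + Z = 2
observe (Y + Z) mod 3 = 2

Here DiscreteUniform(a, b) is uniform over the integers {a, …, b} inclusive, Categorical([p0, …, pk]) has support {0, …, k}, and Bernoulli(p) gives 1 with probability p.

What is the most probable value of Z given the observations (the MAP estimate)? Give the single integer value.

argmax_v P(Z = v | obs) = 2

Enumerate traces; 4 have nonzero weight after conditioning:
  (Y=0, X=0, Z=2) weight 1/18
  (Y=0, X=1, Z=2) weight 1/36
  (Y=1, X=0, Z=1) weight 1/48
  (Y=1, X=1, Z=1) weight 1/48
Group by Z:
  weight(Z=1) = 1/24
  weight(Z=2) = 1/12
Total weight = 1/24 + 1/12 = 1/8
P(Z=1 | obs) = 1/24 / 1/8 = 1/3
P(Z=2 | obs) = 1/12 / 1/8 = 2/3
argmax = 2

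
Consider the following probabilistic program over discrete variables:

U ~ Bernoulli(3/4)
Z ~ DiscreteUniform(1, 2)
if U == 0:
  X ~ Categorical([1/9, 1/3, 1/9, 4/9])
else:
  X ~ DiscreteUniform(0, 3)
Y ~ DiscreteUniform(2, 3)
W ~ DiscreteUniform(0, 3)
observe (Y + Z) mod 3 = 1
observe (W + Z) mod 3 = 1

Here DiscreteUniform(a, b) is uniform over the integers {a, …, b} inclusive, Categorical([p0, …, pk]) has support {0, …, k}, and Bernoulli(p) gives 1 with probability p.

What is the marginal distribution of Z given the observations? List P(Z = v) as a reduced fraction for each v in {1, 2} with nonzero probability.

Enumerate traces; 24 have nonzero weight after conditioning:
  (U=0, Z=1, X=0, Y=3, W=0) weight 1/576
  (U=0, Z=1, X=0, Y=3, W=3) weight 1/576
  (U=0, Z=1, X=1, Y=3, W=0) weight 1/192
  (U=0, Z=1, X=1, Y=3, W=3) weight 1/192
  (U=0, Z=1, X=2, Y=3, W=0) weight 1/576
  (U=0, Z=1, X=2, Y=3, W=3) weight 1/576
  (U=0, Z=1, X=3, Y=3, W=0) weight 1/144
  (U=0, Z=1, X=3, Y=3, W=3) weight 1/144
  (U=0, Z=2, X=0, Y=2, W=2) weight 1/576
  … 15 more
Group by Z:
  weight(Z=1) = 1/8
  weight(Z=2) = 1/16
Total weight = 1/8 + 1/16 = 3/16
P(Z=1 | obs) = 1/8 / 3/16 = 2/3
P(Z=2 | obs) = 1/16 / 3/16 = 1/3

P(Z=1) = 2/3, P(Z=2) = 1/3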